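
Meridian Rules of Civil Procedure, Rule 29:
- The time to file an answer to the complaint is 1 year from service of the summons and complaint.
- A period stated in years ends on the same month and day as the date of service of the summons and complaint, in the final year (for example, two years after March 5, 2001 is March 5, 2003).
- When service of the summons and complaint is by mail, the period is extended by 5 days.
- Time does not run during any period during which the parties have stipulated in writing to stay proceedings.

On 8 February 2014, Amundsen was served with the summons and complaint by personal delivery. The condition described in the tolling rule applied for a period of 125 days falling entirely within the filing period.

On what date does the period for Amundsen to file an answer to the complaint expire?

June 13, 2015

1 year after 8 February 2014 is February 8, 2015.
Service was not by mail, so no mail extension applies.
Tolling adds 125 days: February 8, 2015 + 125 days = June 13, 2015.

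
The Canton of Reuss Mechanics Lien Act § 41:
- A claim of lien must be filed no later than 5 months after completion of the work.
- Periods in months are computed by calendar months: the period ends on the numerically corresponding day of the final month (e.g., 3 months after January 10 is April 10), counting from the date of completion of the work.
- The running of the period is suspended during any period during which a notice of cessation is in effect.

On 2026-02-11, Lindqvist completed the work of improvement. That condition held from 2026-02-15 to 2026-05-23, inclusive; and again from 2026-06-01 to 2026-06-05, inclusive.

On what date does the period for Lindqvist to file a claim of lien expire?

October 22, 2026

5 months after 2026-02-11 is July 11, 2026.
From February 15, 2026 through May 23, 2026 inclusive is 98 days; tolling adds 98 days: July 11, 2026 + 98 days = October 17, 2026.
From June 1, 2026 through June 5, 2026 inclusive is 5 days; tolling adds 5 days: October 17, 2026 + 5 days = October 22, 2026.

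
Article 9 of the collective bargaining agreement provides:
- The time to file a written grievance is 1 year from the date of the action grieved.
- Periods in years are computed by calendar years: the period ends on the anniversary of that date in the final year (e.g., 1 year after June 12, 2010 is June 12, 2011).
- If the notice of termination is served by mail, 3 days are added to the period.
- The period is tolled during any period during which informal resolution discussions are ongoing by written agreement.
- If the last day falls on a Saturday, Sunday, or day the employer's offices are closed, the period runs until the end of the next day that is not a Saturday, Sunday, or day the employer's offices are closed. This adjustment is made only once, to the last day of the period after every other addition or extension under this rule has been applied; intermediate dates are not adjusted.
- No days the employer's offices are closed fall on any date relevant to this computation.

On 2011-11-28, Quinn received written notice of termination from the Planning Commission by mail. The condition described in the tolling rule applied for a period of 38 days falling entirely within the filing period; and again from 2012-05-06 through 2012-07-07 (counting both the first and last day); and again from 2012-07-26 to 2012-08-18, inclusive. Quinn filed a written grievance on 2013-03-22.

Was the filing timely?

Yes

1 year after 2011-11-28 is November 28, 2012.
Service was by mail, adding 3 days: November 28, 2012 + 3 days = December 1, 2012.
Tolling adds 38 days: December 1, 2012 + 38 days = January 8, 2013.
From May 6, 2012 through July 7, 2012 inclusive is 63 days; tolling adds 63 days: January 8, 2013 + 63 days = March 12, 2013.
From July 26, 2012 through August 18, 2012 inclusive is 24 days; tolling adds 24 days: March 12, 2013 + 24 days = April 5, 2013.
April 5, 2013 is a Friday and not a day the employer's offices are closed, so no extension applies.
The deadline is April 5, 2013; the filing on March 22, 2013 is on or before that date.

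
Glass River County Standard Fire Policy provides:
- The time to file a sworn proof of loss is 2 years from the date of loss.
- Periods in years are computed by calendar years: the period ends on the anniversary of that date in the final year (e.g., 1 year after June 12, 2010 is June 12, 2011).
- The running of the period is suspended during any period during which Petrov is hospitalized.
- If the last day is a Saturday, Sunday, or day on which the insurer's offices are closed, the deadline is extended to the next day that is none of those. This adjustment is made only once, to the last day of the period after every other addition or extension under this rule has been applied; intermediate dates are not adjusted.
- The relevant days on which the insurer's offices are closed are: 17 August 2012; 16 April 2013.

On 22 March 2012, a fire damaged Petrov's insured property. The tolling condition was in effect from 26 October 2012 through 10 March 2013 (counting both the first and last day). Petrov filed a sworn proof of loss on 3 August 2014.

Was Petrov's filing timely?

Yes

2 years after 22 March 2012 is March 22, 2014.
From October 26, 2012 through March 10, 2013 inclusive is 136 days; tolling adds 136 days: March 22, 2014 + 136 days = August 5, 2014.
August 5, 2014 is a Tuesday and not a day on which the insurer's offices are closed, so no extension applies.
The deadline is August 5, 2014; the filing on August 3, 2014 is on or before that date.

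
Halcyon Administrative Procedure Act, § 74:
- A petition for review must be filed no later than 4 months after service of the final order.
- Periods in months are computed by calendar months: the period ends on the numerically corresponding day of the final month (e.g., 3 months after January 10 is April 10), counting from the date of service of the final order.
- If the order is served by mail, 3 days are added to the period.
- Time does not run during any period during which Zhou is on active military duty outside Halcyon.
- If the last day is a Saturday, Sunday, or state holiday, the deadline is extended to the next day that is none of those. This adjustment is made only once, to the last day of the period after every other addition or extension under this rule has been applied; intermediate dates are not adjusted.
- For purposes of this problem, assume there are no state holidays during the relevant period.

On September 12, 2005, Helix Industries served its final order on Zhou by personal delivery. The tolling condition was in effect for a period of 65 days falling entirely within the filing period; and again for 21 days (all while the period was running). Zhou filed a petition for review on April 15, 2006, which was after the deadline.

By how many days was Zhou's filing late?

4 months after September 12, 2005 is January 12, 2006.
Service was not by mail, so no mail extension applies.
Tolling adds 65 days: January 12, 2006 + 65 days = March 18, 2006.
Tolling adds 21 days: March 18, 2006 + 21 days = April 8, 2006.
April 8, 2006 is Saturday; April 9, 2006 is Sunday. The next qualifying day is April 10, 2006.
The deadline is April 10, 2006; from April 10, 2006 to April 15, 2006 is 5 days.

5 days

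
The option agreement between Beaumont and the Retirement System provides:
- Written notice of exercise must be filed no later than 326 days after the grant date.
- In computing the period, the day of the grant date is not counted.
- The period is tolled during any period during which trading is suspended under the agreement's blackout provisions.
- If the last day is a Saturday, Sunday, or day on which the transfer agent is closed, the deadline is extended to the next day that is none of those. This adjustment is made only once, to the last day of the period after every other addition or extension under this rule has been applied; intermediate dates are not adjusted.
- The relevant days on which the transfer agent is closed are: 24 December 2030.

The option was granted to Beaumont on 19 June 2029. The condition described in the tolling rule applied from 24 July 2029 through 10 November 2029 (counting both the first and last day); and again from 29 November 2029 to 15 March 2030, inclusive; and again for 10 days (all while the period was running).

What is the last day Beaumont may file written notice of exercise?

December 25, 2030

326 days after 19 June 2029 is May 11, 2030.
From July 24, 2029 through November 10, 2029 inclusive is 110 days; tolling adds 110 days: May 11, 2030 + 110 days = August 29, 2030.
From November 29, 2029 through March 15, 2030 inclusive is 107 days; tolling adds 107 days: August 29, 2030 + 107 days = December 14, 2030.
Tolling adds 10 days: December 14, 2030 + 10 days = December 24, 2030.
December 24, 2030 is a listed holiday. The next qualifying day is December 25, 2030.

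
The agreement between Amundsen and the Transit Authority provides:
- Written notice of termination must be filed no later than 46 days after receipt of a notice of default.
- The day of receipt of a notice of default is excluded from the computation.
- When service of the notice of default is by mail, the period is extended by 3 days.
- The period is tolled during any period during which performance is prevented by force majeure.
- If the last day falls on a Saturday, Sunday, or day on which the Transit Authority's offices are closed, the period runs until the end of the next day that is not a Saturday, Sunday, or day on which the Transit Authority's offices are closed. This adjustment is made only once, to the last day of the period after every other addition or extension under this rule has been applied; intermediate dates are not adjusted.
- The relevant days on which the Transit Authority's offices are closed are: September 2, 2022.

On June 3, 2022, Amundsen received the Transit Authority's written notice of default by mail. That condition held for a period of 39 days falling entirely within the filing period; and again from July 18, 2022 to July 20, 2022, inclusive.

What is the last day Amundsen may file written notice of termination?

September 5, 2022

46 days after June 3, 2022 is July 19, 2022.
Service was by mail, adding 3 days: July 19, 2022 + 3 days = July 22, 2022.
Tolling adds 39 days: July 22, 2022 + 39 days = August 30, 2022.
From July 18, 2022 through July 20, 2022 inclusive is 3 days; tolling adds 3 days: August 30, 2022 + 3 days = September 2, 2022.
September 2, 2022 is a listed holiday; September 3, 2022 is Saturday; September 4, 2022 is Sunday. The next qualifying day is September 5, 2022.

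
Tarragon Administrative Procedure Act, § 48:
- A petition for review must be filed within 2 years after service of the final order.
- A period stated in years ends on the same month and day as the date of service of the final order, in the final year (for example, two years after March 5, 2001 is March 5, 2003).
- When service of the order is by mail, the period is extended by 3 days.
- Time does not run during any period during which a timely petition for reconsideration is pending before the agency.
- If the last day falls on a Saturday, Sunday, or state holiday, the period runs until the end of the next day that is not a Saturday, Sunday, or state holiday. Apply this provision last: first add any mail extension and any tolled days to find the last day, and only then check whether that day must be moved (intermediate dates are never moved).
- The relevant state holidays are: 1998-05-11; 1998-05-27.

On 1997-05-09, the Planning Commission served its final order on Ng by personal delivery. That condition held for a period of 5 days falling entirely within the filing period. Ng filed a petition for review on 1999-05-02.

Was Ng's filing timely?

Yes

2 years after 1997-05-09 is May 9, 1999.
Service was not by mail, so no mail extension applies.
Tolling adds 5 days: May 9, 1999 + 5 days = May 14, 1999.
May 14, 1999 is a Friday and not a state holiday, so no extension applies.
The deadline is May 14, 1999; the filing on May 2, 1999 is on or before that date.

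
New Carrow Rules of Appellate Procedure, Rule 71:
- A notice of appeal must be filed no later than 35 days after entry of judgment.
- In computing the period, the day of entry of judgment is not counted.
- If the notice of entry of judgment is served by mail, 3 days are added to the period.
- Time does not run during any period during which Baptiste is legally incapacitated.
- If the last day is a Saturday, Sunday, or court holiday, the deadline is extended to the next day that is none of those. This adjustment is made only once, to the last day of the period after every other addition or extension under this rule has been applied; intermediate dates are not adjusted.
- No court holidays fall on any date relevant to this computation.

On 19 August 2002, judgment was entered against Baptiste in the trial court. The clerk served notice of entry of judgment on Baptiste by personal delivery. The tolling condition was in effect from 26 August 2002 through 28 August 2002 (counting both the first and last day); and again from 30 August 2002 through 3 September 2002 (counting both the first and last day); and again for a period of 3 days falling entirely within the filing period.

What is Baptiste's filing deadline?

35 days after 19 August 2002 is September 23, 2002.
Service was not by mail, so no mail extension applies.
From August 26, 2002 through August 28, 2002 inclusive is 3 days; tolling adds 3 days: September 23, 2002 + 3 days = September 26, 2002.
From August 30, 2002 through September 3, 2002 inclusive is 5 days; tolling adds 5 days: September 26, 2002 + 5 days = October 1, 2002.
Tolling adds 3 days: October 1, 2002 + 3 days = October 4, 2002.
October 4, 2002 is a Friday and not a court holiday, so no extension applies.

October 4, 2002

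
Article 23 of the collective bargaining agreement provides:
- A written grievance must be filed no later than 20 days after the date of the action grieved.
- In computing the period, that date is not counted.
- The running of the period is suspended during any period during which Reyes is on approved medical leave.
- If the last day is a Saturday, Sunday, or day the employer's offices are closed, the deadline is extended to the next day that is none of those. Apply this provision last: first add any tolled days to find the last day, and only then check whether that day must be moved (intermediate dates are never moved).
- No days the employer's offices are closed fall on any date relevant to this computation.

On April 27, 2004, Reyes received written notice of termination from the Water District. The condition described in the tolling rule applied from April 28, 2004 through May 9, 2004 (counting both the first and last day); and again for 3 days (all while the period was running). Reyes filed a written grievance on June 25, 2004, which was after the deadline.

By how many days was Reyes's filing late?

20 days after April 27, 2004 is May 17, 2004.
From April 28, 2004 through May 9, 2004 inclusive is 12 days; tolling adds 12 days: May 17, 2004 + 12 days = May 29, 2004.
Tolling adds 3 days: May 29, 2004 + 3 days = June 1, 2004.
June 1, 2004 is a Tuesday and not a day the employer's offices are closed, so no extension applies.
The deadline is June 1, 2004; from June 1, 2004 to June 25, 2004 is 24 days.

24 days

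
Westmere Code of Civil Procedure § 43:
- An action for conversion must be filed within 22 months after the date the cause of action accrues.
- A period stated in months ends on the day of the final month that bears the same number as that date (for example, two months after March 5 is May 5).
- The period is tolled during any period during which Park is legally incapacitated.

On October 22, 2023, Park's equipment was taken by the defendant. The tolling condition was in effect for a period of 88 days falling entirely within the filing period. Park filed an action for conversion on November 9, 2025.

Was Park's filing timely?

Yes

22 months after October 22, 2023 is August 22, 2025.
Tolling adds 88 days: August 22, 2025 + 88 days = November 18, 2025.
The deadline is November 18, 2025; the filing on November 9, 2025 is on or before that date.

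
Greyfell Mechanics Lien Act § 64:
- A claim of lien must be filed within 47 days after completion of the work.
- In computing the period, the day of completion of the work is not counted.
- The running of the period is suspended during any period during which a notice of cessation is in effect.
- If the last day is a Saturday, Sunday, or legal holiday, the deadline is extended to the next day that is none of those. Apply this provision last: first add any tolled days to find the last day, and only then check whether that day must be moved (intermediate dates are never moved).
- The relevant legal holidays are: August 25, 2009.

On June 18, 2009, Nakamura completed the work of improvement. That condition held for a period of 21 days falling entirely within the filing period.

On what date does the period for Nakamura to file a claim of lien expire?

August 26, 2009

47 days after June 18, 2009 is August 4, 2009.
Tolling adds 21 days: August 4, 2009 + 21 days = August 25, 2009.
August 25, 2009 is a listed holiday. The next qualifying day is August 26, 2009.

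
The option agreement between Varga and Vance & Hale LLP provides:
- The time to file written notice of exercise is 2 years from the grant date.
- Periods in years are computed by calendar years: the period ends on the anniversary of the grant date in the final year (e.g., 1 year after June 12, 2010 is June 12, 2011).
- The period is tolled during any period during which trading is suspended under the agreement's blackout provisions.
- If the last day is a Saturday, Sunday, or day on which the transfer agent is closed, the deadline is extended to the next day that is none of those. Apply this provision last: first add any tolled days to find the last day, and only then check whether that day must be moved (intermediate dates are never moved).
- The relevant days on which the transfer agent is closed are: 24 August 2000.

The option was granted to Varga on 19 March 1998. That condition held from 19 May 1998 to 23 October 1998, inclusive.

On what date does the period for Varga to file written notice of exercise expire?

2 years after 19 March 1998 is March 19, 2000.
From May 19, 1998 through October 23, 1998 inclusive is 158 days; tolling adds 158 days: March 19, 2000 + 158 days = August 24, 2000.
August 24, 2000 is a listed holiday. The next qualifying day is August 25, 2000.

August 25, 2000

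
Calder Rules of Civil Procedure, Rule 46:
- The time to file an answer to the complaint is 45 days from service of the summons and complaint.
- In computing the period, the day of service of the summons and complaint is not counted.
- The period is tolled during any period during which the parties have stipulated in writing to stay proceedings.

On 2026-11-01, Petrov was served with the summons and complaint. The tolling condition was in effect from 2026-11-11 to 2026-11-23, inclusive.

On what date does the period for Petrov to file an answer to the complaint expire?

45 days after 2026-11-01 is December 16, 2026.
From November 11, 2026 through November 23, 2026 inclusive is 13 days; tolling adds 13 days: December 16, 2026 + 13 days = December 29, 2026.

December 29, 2026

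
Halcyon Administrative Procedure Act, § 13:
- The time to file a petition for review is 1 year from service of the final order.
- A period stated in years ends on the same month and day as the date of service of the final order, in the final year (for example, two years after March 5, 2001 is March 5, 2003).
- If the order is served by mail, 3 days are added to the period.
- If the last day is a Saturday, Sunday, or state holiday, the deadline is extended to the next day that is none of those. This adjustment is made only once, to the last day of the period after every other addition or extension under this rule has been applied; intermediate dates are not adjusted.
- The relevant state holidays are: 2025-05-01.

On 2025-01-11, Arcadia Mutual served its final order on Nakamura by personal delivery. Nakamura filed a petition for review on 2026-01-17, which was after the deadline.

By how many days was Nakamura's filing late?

1 year after 2025-01-11 is January 11, 2026.
Service was not by mail, so no mail extension applies.
January 11, 2026 is Sunday. The next qualifying day is January 12, 2026.
The deadline is January 12, 2026; from January 12, 2026 to January 17, 2026 is 5 days.

5 days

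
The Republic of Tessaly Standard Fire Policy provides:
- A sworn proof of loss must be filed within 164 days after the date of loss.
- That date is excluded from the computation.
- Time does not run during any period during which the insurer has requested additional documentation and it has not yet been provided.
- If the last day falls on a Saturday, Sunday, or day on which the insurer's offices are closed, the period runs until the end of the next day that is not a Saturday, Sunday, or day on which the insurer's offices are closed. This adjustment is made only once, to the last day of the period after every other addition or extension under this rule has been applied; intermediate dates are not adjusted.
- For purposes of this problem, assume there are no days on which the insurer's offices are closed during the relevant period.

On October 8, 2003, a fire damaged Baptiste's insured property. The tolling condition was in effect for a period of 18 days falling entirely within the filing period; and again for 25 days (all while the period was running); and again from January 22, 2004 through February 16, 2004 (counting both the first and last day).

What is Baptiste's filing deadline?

164 days after October 8, 2003 is March 20, 2004.
Tolling adds 18 days: March 20, 2004 + 18 days = April 7, 2004.
Tolling adds 25 days: April 7, 2004 + 25 days = May 2, 2004.
From January 22, 2004 through February 16, 2004 inclusive is 26 days; tolling adds 26 days: May 2, 2004 + 26 days = May 28, 2004.
May 28, 2004 is a Friday and not a day on which the insurer's offices are closed, so no extension applies.

May 28, 2004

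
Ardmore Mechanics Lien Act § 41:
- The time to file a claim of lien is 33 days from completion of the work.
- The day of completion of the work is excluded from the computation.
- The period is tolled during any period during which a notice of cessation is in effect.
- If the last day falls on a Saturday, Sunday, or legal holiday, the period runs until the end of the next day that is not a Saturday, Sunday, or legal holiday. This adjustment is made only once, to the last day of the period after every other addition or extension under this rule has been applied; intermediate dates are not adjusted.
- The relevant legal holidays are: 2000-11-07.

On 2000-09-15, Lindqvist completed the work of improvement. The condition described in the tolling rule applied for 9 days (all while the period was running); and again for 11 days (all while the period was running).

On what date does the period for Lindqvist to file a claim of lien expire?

33 days after 2000-09-15 is October 18, 2000.
Tolling adds 9 days: October 18, 2000 + 9 days = October 27, 2000.
Tolling adds 11 days: October 27, 2000 + 11 days = November 7, 2000.
November 7, 2000 is a listed holiday. The next qualifying day is November 8, 2000.

November 8, 2000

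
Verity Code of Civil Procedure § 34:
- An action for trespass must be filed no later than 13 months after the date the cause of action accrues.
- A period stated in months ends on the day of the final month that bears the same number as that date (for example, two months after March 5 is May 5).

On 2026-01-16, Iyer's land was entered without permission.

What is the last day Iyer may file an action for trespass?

February 16, 2027

13 months after 2026-01-16 is February 16, 2027.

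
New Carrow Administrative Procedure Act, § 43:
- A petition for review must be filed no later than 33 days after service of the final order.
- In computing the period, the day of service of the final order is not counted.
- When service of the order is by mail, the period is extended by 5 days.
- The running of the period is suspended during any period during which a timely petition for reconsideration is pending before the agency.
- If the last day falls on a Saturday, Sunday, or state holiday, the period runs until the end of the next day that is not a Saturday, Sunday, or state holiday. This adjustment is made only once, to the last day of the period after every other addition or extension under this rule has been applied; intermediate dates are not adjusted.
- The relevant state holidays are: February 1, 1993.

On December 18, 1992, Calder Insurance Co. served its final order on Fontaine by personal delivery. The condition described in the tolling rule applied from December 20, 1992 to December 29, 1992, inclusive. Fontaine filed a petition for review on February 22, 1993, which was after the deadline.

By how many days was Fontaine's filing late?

20 days

33 days after December 18, 1992 is January 20, 1993.
Service was not by mail, so no mail extension applies.
From December 20, 1992 through December 29, 1992 inclusive is 10 days; tolling adds 10 days: January 20, 1993 + 10 days = January 30, 1993.
January 30, 1993 is Saturday; January 31, 1993 is Sunday; February 1, 1993 is a listed holiday. The next qualifying day is February 2, 1993.
The deadline is February 2, 1993; from February 2, 1993 to February 22, 1993 is 20 days.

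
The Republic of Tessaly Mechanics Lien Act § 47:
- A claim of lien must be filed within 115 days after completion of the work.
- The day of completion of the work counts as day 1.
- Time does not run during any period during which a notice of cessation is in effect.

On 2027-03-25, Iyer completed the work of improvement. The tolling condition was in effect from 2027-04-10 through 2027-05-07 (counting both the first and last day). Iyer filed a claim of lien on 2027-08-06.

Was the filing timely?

Counting 2027-03-25 as day 1, day 115 is July 17, 2027.
From April 10, 2027 through May 7, 2027 inclusive is 28 days; tolling adds 28 days: July 17, 2027 + 28 days = August 14, 2027.
The deadline is August 14, 2027; the filing on August 6, 2027 is on or before that date.

Yes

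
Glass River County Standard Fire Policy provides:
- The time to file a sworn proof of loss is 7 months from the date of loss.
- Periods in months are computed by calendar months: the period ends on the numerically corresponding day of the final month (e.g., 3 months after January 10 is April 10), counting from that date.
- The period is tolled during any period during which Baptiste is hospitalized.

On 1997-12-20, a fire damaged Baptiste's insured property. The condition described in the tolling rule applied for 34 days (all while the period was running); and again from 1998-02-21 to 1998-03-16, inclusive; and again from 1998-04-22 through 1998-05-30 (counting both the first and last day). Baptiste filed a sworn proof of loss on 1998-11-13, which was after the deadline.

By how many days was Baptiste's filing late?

7 months after 1997-12-20 is July 20, 1998.
Tolling adds 34 days: July 20, 1998 + 34 days = August 23, 1998.
From February 21, 1998 through March 16, 1998 inclusive is 24 days; tolling adds 24 days: August 23, 1998 + 24 days = September 16, 1998.
From April 22, 1998 through May 30, 1998 inclusive is 39 days; tolling adds 39 days: September 16, 1998 + 39 days = October 25, 1998.
The deadline is October 25, 1998; from October 25, 1998 to November 13, 1998 is 19 days.

19 days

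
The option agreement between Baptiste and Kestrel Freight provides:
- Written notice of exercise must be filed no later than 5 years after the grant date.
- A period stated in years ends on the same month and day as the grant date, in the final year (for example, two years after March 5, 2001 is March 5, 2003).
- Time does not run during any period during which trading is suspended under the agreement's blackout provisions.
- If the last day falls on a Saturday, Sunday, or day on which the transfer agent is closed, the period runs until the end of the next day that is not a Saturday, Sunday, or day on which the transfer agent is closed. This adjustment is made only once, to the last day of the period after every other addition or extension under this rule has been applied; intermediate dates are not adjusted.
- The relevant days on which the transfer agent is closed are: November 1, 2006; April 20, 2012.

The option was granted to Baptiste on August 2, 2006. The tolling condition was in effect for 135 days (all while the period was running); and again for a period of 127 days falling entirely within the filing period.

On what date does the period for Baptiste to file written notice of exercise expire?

April 23, 2012

5 years after August 2, 2006 is August 2, 2011.
Tolling adds 135 days: August 2, 2011 + 135 days = December 15, 2011.
Tolling adds 127 days: December 15, 2011 + 127 days = April 20, 2012.
April 20, 2012 is a listed holiday; April 21, 2012 is Saturday; April 22, 2012 is Sunday. The next qualifying day is April 23, 2012.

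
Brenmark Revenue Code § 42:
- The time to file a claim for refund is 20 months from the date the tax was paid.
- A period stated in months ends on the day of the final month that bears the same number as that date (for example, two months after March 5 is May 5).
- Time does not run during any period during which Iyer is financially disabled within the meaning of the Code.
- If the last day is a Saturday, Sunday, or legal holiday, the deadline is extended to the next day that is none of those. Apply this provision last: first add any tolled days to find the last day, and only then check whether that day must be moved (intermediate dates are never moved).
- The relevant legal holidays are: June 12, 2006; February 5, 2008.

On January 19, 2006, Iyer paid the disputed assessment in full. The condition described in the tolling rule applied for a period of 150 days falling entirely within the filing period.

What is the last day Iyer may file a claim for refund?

February 18, 2008

20 months after January 19, 2006 is September 19, 2007.
Tolling adds 150 days: September 19, 2007 + 150 days = February 16, 2008.
February 16, 2008 is Saturday; February 17, 2008 is Sunday. The next qualifying day is February 18, 2008.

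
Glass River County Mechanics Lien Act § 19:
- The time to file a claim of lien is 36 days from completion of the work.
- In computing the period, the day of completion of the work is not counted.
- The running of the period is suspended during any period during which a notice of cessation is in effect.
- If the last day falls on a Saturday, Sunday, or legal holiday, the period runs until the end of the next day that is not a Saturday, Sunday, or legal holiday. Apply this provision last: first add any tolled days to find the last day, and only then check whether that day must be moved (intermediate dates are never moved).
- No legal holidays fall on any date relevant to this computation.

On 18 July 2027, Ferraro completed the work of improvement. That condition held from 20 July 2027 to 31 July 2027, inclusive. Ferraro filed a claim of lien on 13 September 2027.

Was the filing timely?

No

36 days after 18 July 2027 is August 23, 2027.
From July 20, 2027 through July 31, 2027 inclusive is 12 days; tolling adds 12 days: August 23, 2027 + 12 days = September 4, 2027.
September 4, 2027 is Saturday; September 5, 2027 is Sunday. The next qualifying day is September 6, 2027.
The deadline is September 6, 2027; the filing on September 13, 2027 is after that date.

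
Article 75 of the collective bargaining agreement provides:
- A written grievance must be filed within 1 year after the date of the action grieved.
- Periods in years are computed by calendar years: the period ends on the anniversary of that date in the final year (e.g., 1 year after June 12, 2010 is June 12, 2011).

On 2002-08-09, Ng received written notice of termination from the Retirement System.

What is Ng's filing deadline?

1 year after 2002-08-09 is August 9, 2003.

August 9, 2003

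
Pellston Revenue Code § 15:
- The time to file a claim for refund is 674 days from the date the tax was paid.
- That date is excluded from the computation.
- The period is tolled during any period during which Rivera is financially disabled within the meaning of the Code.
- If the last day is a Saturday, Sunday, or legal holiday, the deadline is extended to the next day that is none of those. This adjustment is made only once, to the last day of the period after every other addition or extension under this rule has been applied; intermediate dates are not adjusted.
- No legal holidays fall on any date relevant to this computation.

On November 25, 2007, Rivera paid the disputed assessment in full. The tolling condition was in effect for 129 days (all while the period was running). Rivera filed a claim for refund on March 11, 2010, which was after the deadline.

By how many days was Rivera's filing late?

34 days

674 days after November 25, 2007 is September 29, 2009.
Tolling adds 129 days: September 29, 2009 + 129 days = February 5, 2010.
February 5, 2010 is a Friday and not a legal holiday, so no extension applies.
The deadline is February 5, 2010; from February 5, 2010 to March 11, 2010 is 34 days.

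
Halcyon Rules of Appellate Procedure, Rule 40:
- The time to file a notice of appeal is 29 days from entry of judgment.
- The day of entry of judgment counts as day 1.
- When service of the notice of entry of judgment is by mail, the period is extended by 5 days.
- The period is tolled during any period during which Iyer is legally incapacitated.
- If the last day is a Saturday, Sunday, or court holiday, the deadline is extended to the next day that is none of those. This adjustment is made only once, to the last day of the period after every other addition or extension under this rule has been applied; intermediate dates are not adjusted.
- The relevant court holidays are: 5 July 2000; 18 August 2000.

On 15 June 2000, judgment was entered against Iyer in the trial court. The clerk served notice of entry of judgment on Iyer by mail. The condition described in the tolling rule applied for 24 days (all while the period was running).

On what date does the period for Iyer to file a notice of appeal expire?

August 11, 2000

Counting 15 June 2000 as day 1, day 29 is July 13, 2000.
Service was by mail, adding 5 days: July 13, 2000 + 5 days = July 18, 2000.
Tolling adds 24 days: July 18, 2000 + 24 days = August 11, 2000.
August 11, 2000 is a Friday and not a court holiday, so no extension applies.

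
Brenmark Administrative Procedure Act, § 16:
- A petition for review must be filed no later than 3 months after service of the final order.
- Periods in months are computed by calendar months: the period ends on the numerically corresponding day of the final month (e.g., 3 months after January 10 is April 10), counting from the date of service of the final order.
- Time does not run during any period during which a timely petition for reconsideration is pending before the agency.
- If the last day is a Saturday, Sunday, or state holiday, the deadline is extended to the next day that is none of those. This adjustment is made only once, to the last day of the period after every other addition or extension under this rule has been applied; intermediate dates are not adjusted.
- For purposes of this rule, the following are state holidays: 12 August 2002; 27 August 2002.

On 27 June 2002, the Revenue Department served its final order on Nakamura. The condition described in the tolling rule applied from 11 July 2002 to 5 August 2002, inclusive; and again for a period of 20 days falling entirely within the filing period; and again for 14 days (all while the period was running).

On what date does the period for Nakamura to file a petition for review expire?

3 months after 27 June 2002 is September 27, 2002.
From July 11, 2002 through August 5, 2002 inclusive is 26 days; tolling adds 26 days: September 27, 2002 + 26 days = October 23, 2002.
Tolling adds 20 days: October 23, 2002 + 20 days = November 12, 2002.
Tolling adds 14 days: November 12, 2002 + 14 days = November 26, 2002.
November 26, 2002 is a Tuesday and not a state holiday, so no extension applies.

November 26, 2002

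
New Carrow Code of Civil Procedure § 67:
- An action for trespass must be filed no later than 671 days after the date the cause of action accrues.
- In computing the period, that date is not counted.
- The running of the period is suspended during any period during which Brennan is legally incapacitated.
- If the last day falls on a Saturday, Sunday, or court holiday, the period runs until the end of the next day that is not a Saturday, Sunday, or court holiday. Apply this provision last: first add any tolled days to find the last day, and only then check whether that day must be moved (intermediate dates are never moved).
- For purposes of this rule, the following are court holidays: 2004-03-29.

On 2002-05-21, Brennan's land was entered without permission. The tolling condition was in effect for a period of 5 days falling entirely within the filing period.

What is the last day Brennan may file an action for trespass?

671 days after 2002-05-21 is March 22, 2004.
Tolling adds 5 days: March 22, 2004 + 5 days = March 27, 2004.
March 27, 2004 is Saturday; March 28, 2004 is Sunday; March 29, 2004 is a listed holiday. The next qualifying day is March 30, 2004.

March 30, 2004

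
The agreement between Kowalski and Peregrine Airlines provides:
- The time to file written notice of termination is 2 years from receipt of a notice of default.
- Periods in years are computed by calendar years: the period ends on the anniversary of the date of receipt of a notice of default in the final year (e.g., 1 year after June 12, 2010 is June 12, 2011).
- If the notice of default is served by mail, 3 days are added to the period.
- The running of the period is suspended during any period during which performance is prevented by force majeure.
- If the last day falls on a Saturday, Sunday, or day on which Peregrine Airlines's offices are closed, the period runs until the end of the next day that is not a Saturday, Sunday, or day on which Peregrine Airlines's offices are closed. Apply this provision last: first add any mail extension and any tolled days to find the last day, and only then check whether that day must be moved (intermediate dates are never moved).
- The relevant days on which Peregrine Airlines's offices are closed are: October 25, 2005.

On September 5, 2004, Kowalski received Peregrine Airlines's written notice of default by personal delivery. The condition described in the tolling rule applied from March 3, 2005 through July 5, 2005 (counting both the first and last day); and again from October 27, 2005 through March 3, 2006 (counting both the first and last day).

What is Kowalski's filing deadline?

May 16, 2007

2 years after September 5, 2004 is September 5, 2006.
Service was not by mail, so no mail extension applies.
From March 3, 2005 through July 5, 2005 inclusive is 125 days; tolling adds 125 days: September 5, 2006 + 125 days = January 8, 2007.
From October 27, 2005 through March 3, 2006 inclusive is 128 days; tolling adds 128 days: January 8, 2007 + 128 days = May 16, 2007.
May 16, 2007 is a Wednesday and not a day on which Peregrine Airlines's offices are closed, so no extension applies.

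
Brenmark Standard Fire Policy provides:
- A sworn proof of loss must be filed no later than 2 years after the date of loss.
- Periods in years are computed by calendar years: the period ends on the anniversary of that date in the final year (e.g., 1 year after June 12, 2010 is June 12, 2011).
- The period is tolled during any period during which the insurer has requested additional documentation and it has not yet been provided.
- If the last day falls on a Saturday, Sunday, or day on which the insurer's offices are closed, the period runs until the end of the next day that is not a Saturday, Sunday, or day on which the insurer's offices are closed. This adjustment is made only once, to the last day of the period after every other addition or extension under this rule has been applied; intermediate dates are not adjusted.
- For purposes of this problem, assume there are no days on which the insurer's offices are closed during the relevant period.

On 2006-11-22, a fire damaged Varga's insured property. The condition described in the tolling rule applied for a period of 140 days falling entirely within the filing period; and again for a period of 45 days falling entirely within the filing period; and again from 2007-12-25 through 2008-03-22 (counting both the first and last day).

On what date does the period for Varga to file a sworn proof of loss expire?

2 years after 2006-11-22 is November 22, 2008.
Tolling adds 140 days: November 22, 2008 + 140 days = April 11, 2009.
Tolling adds 45 days: April 11, 2009 + 45 days = May 26, 2009.
From December 25, 2007 through March 22, 2008 inclusive is 89 days; tolling adds 89 days: May 26, 2009 + 89 days = August 23, 2009.
August 23, 2009 is Sunday. The next qualifying day is August 24, 2009.

August 24, 2009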